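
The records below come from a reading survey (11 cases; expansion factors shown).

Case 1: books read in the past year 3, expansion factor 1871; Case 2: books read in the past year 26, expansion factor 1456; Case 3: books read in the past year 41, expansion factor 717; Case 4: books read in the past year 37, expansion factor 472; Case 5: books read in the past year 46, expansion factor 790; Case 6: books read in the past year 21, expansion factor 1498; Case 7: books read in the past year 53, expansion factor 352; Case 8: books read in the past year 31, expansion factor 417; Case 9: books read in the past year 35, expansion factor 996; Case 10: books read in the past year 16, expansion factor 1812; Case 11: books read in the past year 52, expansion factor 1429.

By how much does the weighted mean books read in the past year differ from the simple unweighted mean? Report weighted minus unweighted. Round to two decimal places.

-5.06

Unweighted sum = 361
Unweighted mean = 361 / 11 = 32.818182
Weighted sum = 3×1871 + 26×1456 + 41×717 + 37×472 + 46×790 + 21×1498 + 53×352 + 31×417 + 35×996 + 16×1812 + 52×1429
  = 5613 + 37856 + 29397 + 17464 + 36340 + 31458 + 18656 + 12927 + 34860 + 28992 + 74308 = 327871
Sum of weights = 1871 + 1456 + 717 + 472 + 790 + 1498 + 352 + 417 + 996 + 1812 + 1429 = 11810
Weighted mean = 327871 / 11810 = 27.762151
Difference (weighted minus unweighted) = -5.0560311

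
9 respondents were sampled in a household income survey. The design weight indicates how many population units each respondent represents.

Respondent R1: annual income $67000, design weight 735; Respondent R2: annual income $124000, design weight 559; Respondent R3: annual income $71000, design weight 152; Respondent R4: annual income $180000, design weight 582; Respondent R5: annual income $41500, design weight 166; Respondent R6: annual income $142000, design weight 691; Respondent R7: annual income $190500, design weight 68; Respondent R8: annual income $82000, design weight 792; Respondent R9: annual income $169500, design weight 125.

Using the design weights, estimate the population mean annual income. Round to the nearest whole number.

113232

Weighted sum = 438209500
Sum of weights = 735 + 559 + 152 + 582 + 166 + 691 + 68 + 792 + 125 = 3870
Weighted mean = 438209500 / 3870 = 113232.43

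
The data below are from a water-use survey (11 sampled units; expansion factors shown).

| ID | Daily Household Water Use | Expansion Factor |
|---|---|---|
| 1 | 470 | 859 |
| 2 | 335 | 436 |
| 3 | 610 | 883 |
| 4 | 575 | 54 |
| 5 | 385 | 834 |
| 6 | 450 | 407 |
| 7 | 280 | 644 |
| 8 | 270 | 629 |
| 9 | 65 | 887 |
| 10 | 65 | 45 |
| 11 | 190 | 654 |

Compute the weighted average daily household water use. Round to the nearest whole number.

Weighted sum = 2158700
Sum of weights = 859 + 436 + 883 + 54 + 834 + 407 + 644 + 629 + 887 + 45 + 654 = 6332
Weighted mean = 2158700 / 6332 = 340.91914

341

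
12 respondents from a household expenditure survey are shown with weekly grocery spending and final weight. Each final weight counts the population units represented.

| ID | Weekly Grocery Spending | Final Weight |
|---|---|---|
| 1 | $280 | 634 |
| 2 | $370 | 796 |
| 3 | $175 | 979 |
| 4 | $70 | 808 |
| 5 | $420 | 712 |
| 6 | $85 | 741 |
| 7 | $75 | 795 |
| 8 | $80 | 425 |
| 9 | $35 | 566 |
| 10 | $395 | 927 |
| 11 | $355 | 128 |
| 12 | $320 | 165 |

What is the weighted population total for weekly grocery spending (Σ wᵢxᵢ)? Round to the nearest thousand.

Weighted total = 280×634 + 370×796 + 175×979 + 70×808 + 420×712 + 85×741 + 75×795 + 80×425 + 35×566 + 395×927 + 355×128 + 320×165
  = 177520 + 294520 + 171325 + 56560 + 299040 + 62985 + 59625 + 34000 + 19810 + 366165 + 45440 + 52800 = 1639790

1640000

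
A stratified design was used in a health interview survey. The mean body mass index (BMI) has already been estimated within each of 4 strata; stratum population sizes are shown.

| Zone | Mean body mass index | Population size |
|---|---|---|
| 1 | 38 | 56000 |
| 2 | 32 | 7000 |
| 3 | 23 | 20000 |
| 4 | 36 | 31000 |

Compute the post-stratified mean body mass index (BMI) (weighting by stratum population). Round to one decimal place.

Σ Nₕ·x̄ₕ = 38×56000 + 32×7000 + 23×20000 + 36×31000
  = 3928000
Σ Nₕ = 56000 + 7000 + 20000 + 31000 = 114000
Overall mean = 3928000 / 114000 = 34.45614

34.5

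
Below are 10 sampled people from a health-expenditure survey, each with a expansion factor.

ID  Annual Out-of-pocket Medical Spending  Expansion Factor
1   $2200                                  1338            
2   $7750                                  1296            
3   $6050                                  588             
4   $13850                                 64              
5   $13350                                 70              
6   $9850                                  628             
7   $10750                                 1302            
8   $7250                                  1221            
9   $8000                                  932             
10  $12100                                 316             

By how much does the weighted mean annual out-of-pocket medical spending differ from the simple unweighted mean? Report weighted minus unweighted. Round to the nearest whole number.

Unweighted sum = 2200 + 7750 + 6050 + 13850 + 13350 + 9850 + 10750 + 7250 + 8000 + 12100 = 91150
Unweighted mean = 91150 / 10 = 9115
Weighted sum = 2200×1338 + 7750×1296 + 6050×588 + 13850×64 + 13350×70 + 9850×628 + 10750×1302 + 7250×1221 + 8000×932 + 12100×316
  = 58680050
Sum of weights = 7755
Weighted mean = 58680050 / 7755 = 7566.7376
Difference (weighted minus unweighted) = -1548.2624

-1548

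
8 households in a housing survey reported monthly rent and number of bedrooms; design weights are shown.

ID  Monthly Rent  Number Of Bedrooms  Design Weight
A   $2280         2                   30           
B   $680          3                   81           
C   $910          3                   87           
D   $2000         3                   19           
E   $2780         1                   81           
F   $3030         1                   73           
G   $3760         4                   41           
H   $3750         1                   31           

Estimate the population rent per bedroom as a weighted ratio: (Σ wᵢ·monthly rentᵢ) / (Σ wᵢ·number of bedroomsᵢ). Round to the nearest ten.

990

Σ wᵢ·y = 2280×30 + 680×81 + 910×87 + 2000×19 + 2780×81 + 3030×73 + 3760×41 + 3750×31
  = 68400 + 55080 + 79170 + 38000 + 225180 + 221190 + 154160 + 116250 = 957430
Σ wᵢ·x = 2×30 + 3×81 + 3×87 + 3×19 + 1×81 + 1×73 + 4×41 + 1×31
  = 970
Ratio = 957430 / 970 = 987.04124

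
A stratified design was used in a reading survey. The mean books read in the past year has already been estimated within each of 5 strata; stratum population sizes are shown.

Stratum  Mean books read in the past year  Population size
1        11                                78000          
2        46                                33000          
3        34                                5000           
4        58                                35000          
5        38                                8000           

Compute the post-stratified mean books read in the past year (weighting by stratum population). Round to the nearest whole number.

Σ Nₕ·x̄ₕ = 11×78000 + 46×33000 + 34×5000 + 58×35000 + 38×8000
  = 4880000
Σ Nₕ = 78000 + 33000 + 5000 + 35000 + 8000 = 159000
Overall mean = 4880000 / 159000 = 30.691824

31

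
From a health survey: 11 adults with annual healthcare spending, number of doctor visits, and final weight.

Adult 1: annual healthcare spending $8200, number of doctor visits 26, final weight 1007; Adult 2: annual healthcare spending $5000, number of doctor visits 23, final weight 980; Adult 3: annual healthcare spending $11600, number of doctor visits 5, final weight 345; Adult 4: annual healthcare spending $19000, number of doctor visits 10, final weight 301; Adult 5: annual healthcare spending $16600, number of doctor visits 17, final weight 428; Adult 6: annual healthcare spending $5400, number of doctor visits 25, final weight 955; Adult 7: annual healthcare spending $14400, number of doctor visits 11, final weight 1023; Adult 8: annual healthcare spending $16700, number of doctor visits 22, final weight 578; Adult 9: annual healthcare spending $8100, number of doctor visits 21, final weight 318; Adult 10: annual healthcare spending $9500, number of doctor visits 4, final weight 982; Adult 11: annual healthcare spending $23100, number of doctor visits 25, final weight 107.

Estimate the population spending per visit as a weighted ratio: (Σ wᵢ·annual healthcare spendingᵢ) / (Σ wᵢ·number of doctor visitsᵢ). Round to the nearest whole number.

Σ wᵢ·y = 8200×1007 + 5000×980 + 11600×345 + 19000×301 + 16600×428 + 5400×955 + 14400×1023 + 16700×578 + 8100×318 + 9500×982 + 23100×107
  = 8257400 + 4900000 + 4002000 + 5719000 + 7104800 + 5157000 + 14731200 + 9652600 + 2575800 + 9329000 + 2471700 = 73900500
Σ wᵢ·x = 26×1007 + 23×980 + 5×345 + 10×301 + 17×428 + 25×955 + 11×1023 + 22×578 + 21×318 + 4×982 + 25×107
  = 26182 + 22540 + 1725 + 3010 + 7276 + 23875 + 11253 + 12716 + 6678 + 3928 + 2675 = 121858
Ratio = 73900500 / 121858 = 606.44767

606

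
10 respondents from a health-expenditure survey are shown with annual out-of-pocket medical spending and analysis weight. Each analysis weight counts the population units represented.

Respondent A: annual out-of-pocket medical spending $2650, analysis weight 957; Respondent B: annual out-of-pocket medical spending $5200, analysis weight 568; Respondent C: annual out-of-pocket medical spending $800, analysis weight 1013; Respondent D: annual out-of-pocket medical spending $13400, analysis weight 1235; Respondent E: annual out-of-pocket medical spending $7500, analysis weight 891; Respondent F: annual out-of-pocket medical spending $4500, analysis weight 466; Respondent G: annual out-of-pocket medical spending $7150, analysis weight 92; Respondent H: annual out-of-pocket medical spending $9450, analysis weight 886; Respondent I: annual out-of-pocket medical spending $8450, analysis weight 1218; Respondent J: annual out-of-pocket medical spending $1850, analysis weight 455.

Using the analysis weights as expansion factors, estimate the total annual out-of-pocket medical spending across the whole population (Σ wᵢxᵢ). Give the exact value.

51792900

Weighted total = 2650×957 + 5200×568 + 800×1013 + 13400×1235 + 7500×891 + 4500×466 + 7150×92 + 9450×886 + 8450×1218 + 1850×455
  = 2536050 + 2953600 + 810400 + 16549000 + 6682500 + 2097000 + 657800 + 8372700 + 10292100 + 841750 = 51792900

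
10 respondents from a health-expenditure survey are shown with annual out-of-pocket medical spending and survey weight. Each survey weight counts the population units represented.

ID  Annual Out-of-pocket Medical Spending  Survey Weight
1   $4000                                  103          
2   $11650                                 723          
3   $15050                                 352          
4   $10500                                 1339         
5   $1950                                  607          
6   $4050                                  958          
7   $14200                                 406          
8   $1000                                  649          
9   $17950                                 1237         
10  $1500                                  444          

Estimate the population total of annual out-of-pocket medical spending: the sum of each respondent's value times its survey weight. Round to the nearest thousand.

62540000

Weighted total = 62539950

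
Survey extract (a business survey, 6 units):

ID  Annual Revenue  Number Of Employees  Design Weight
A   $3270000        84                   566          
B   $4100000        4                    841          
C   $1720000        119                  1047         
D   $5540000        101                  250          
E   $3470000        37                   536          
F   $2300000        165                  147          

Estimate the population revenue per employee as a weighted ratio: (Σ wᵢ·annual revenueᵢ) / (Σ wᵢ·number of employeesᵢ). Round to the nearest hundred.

43600

Σ wᵢ·y = 3270000×566 + 4100000×841 + 1720000×1047 + 5540000×250 + 3470000×536 + 2300000×147
  = 1850820000 + 3448100000 + 1800840000 + 1385000000 + 1859920000 + 338100000 = 10682780000
Σ wᵢ·x = 84×566 + 4×841 + 119×1047 + 101×250 + 37×536 + 165×147
  = 47544 + 3364 + 124593 + 25250 + 19832 + 24255 = 244838
Ratio = 10682780000 / 244838 = 43632.034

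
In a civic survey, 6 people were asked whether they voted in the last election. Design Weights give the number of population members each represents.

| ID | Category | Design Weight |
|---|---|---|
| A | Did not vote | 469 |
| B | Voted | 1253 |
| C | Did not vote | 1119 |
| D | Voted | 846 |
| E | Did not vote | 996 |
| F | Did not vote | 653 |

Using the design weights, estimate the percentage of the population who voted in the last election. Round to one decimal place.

Sum of weights for 'Voted' = 1253 + 846 = 2099
Total weight = 469 + 1253 + 1119 + 846 + 996 + 653 = 5336
Weighted proportion = 2099 / 5336 = 0.39336582 → 39.336582%

39.3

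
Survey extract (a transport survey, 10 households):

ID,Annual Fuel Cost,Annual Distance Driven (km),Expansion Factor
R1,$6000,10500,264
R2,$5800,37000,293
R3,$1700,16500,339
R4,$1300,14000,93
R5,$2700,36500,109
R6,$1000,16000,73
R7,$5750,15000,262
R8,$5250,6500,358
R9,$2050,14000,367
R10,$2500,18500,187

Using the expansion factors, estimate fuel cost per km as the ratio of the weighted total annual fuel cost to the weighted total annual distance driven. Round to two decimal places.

Σ wᵢ·y = 6000×264 + 5800×293 + 1700×339 + 1300×93 + 2700×109 + 1000×73 + 5750×262 + 5250×358 + 2050×367 + 2500×187
  = 8953750
Σ wᵢ·x = 10500×264 + 37000×293 + 16500×339 + 14000×93 + 36500×109 + 16000×73 + 15000×262 + 6500×358 + 14000×367 + 18500×187
  = 2772000 + 10841000 + 5593500 + 1302000 + 3978500 + 1168000 + 3930000 + 2327000 + 5138000 + 3459500 = 40509500
Ratio = 8953750 / 40509500 = 0.2210284

0.22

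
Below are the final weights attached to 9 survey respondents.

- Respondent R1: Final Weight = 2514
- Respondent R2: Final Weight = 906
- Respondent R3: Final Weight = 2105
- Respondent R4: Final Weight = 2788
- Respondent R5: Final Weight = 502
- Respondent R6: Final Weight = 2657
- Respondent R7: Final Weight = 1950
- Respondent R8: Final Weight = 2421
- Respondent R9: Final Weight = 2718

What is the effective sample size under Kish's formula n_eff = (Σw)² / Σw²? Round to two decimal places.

Σ wᵢ = 2514 + 906 + 2105 + 2788 + 502 + 2657 + 1950 + 2421 + 2718 = 18561
Σ wᵢ² = 6320196 + 820836 + 4431025 + 7772944 + 252004 + 7059649 + 3802500 + 5861241 + 7387524 = 43707919
n_eff = 18561² / 43707919 = 344510721 / 43707919 = 7.8821122

7.88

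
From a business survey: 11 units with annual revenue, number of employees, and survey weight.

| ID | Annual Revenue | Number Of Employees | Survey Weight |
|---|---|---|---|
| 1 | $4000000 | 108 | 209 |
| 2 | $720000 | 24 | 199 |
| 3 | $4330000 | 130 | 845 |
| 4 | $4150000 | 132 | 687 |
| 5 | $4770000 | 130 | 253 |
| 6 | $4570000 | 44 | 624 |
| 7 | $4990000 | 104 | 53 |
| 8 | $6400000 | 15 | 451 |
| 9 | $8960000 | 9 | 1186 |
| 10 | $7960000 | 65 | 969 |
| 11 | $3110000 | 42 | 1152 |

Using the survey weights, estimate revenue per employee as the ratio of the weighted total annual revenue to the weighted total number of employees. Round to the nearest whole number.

86667

Σ wᵢ·y = 4000000×209 + 720000×199 + 4330000×845 + 4150000×687 + 4770000×253 + 4570000×624 + 4990000×53 + 6400000×451 + 8960000×1186 + 7960000×969 + 3110000×1152
  = 836000000 + 143280000 + 3658850000 + 2851050000 + 1206810000 + 2851680000 + 264470000 + 2886400000 + 10626560000 + 7713240000 + 3582720000 = 36621060000
Σ wᵢ·x = 108×209 + 24×199 + 130×845 + 132×687 + 130×253 + 44×624 + 104×53 + 15×451 + 9×1186 + 65×969 + 42×1152
  = 22572 + 4776 + 109850 + 90684 + 32890 + 27456 + 5512 + 6765 + 10674 + 62985 + 48384 = 422548
Ratio = 36621060000 / 422548 = 86667.219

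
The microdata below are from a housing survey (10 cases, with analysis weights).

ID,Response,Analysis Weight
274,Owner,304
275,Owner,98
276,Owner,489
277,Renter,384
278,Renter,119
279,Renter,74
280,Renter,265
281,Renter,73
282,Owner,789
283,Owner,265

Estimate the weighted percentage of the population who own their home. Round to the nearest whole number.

68

Sum of weights for 'Owner' = 304 + 98 + 489 + 789 + 265 = 1945
Total weight = 304 + 98 + 489 + 384 + 119 + 74 + 265 + 73 + 789 + 265 = 2860
Weighted proportion = 1945 / 2860 = 0.68006993 → 68.006993%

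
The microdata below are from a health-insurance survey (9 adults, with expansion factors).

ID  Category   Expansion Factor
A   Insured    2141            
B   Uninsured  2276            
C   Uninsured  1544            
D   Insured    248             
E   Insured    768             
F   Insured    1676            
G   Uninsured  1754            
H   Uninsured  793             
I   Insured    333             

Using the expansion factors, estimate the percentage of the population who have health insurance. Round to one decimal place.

Sum of weights for 'Insured' = 2141 + 248 + 768 + 1676 + 333 = 5166
Total weight = 2141 + 2276 + 1544 + 248 + 768 + 1676 + 1754 + 793 + 333 = 11533
Weighted proportion = 5166 / 11533 = 0.44793202 → 44.793202%

44.8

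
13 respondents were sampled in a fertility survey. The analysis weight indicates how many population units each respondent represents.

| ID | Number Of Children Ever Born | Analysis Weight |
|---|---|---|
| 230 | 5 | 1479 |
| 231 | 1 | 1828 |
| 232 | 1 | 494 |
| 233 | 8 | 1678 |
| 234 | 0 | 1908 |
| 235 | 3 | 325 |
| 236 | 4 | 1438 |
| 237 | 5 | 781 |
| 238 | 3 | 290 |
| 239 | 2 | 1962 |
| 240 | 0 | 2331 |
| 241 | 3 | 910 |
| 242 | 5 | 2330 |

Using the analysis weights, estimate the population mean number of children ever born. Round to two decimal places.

2.98

Weighted sum = 52947
Sum of weights = 17754
Weighted mean = 52947 / 17754 = 2.9822575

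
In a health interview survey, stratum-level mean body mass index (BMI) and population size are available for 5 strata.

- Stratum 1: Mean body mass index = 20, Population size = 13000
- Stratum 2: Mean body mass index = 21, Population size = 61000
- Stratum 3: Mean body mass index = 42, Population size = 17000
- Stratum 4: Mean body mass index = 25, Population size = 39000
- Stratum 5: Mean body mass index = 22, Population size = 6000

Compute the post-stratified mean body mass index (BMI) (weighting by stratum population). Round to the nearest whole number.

25

Σ Nₕ·x̄ₕ = 20×13000 + 21×61000 + 42×17000 + 25×39000 + 22×6000
  = 260000 + 1281000 + 714000 + 975000 + 132000 = 3362000
Σ Nₕ = 13000 + 61000 + 17000 + 39000 + 6000 = 136000
Overall mean = 3362000 / 136000 = 24.720588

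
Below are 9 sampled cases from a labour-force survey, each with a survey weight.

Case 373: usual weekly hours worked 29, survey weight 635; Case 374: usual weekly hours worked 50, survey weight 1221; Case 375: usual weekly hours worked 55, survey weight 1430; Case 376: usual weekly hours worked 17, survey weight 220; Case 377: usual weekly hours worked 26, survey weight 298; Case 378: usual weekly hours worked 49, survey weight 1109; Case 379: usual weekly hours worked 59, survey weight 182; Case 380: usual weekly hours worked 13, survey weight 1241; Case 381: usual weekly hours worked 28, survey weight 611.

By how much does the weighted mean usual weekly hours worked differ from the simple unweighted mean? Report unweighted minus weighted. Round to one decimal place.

-2.3

Unweighted sum = 29 + 50 + 55 + 17 + 26 + 49 + 59 + 13 + 28 = 326
Unweighted mean = 326 / 9 = 36.222222
Weighted sum = 29×635 + 50×1221 + 55×1430 + 17×220 + 26×298 + 49×1109 + 59×182 + 13×1241 + 28×611
  = 267923
Sum of weights = 635 + 1221 + 1430 + 220 + 298 + 1109 + 182 + 1241 + 611 = 6947
Weighted mean = 267923 / 6947 = 38.566719
Difference (unweighted minus weighted) = -2.3444972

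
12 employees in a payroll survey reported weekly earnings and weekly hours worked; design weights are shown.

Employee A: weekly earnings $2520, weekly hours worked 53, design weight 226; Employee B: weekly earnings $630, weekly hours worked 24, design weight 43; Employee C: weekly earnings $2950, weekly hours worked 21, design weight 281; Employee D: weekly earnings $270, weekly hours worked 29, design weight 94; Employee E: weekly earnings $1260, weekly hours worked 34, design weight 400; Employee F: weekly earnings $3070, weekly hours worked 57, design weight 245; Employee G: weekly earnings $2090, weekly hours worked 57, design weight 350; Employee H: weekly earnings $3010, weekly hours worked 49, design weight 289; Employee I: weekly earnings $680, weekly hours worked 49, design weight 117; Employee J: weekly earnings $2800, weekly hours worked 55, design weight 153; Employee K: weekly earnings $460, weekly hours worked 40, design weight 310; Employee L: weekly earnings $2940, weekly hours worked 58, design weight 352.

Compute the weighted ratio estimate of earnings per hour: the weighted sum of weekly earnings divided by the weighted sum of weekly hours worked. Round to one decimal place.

Σ wᵢ·y = 2520×226 + 630×43 + 2950×281 + 270×94 + 1260×400 + 3070×245 + 2090×350 + 3010×289 + 680×117 + 2800×153 + 460×310 + 2940×352
  = 569520 + 27090 + 828950 + 25380 + 504000 + 752150 + 731500 + 869890 + 79560 + 428400 + 142600 + 1034880 = 5993920
Σ wᵢ·x = 53×226 + 24×43 + 21×281 + 29×94 + 34×400 + 57×245 + 57×350 + 49×289 + 49×117 + 55×153 + 40×310 + 58×352
  = 130277
Ratio = 5993920 / 130277 = 46.009042

46.0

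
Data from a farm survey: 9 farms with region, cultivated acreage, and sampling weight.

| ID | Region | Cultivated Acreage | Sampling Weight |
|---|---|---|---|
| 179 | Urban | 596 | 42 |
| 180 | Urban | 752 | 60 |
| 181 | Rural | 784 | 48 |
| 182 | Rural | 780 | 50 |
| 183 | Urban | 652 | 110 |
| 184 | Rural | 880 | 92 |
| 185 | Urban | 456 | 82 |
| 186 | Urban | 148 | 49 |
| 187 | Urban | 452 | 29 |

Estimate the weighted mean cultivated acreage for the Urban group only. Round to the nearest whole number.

537

Urban rows: 179, 180, 183, 185, 186, 187
Weighted sum = 596×42 + 752×60 + 652×110 + 456×82 + 148×49 + 452×29
  = 25032 + 45120 + 71720 + 37392 + 7252 + 13108 = 199624
Sum of weights = 372
Weighted mean = 199624 / 372 = 536.62366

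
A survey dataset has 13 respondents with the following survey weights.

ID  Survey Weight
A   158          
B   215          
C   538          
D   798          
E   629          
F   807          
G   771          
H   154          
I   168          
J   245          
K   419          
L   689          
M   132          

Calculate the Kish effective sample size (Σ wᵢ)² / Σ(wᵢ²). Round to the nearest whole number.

Σ wᵢ = 5723
Σ wᵢ² = 3418439
n_eff = 5723² / 3418439 = 32752729 / 3418439 = 9.5811945

10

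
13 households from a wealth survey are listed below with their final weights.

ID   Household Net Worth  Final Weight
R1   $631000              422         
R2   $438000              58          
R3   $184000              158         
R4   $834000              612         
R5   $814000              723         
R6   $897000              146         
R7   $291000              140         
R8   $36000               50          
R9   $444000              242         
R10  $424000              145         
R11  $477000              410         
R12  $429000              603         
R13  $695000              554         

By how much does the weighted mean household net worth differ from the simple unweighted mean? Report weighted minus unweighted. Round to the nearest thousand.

Unweighted sum = 6594000
Unweighted mean = 6594000 / 13 = 507230.77
Weighted sum = 2601405000
Sum of weights = 4263
Weighted mean = 2601405000 / 4263 = 610228.71
Difference (weighted minus unweighted) = 102997.94

103000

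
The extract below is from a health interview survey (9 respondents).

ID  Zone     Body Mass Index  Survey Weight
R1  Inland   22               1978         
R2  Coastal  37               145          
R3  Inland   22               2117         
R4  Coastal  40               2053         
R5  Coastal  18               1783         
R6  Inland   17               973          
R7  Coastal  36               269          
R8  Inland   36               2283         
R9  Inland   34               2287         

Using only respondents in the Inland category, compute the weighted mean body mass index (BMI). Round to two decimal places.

27.66

Inland rows: R1, R3, R6, R8, R9
Weighted sum = 22×1978 + 22×2117 + 17×973 + 36×2283 + 34×2287
  = 266577
Sum of weights = 1978 + 2117 + 973 + 2283 + 2287 = 9638
Weighted mean = 266577 / 9638 = 27.658954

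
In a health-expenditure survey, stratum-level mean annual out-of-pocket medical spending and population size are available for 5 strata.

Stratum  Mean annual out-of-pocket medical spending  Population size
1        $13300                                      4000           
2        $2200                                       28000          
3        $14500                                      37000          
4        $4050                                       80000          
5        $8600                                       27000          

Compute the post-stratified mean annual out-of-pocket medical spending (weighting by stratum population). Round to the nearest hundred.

6900

Σ Nₕ·x̄ₕ = 13300×4000 + 2200×28000 + 14500×37000 + 4050×80000 + 8600×27000
  = 53200000 + 61600000 + 536500000 + 324000000 + 232200000 = 1207500000
Σ Nₕ = 4000 + 28000 + 37000 + 80000 + 27000 = 176000
Overall mean = 1207500000 / 176000 = 6860.7955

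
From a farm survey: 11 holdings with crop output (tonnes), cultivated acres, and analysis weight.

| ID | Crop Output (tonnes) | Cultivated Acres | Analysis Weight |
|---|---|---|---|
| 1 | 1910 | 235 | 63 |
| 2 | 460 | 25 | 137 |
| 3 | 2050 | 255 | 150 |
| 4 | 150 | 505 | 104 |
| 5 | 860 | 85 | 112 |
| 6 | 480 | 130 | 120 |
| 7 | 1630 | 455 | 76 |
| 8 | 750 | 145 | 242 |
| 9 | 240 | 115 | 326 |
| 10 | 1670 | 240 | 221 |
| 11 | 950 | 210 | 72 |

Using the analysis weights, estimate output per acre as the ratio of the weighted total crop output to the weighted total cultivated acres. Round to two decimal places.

Σ wᵢ·y = 1910×63 + 460×137 + 2050×150 + 150×104 + 860×112 + 480×120 + 1630×76 + 750×242 + 240×326 + 1670×221 + 950×72
  = 120330 + 63020 + 307500 + 15600 + 96320 + 57600 + 123880 + 181500 + 78240 + 369070 + 68400 = 1481460
Σ wᵢ·x = 235×63 + 25×137 + 255×150 + 505×104 + 85×112 + 130×120 + 455×76 + 145×242 + 115×326 + 240×221 + 210×72
  = 309440
Ratio = 1481460 / 309440 = 4.7875517

4.79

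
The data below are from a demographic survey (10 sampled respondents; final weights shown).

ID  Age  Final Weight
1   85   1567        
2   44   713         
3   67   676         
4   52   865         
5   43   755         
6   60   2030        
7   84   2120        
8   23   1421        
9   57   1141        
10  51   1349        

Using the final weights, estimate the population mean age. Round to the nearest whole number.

60

Weighted sum = 85×1567 + 44×713 + 67×676 + 52×865 + 43×755 + 60×2030 + 84×2120 + 23×1421 + 57×1141 + 51×1349
  = 753703
Sum of weights = 12637
Weighted mean = 753703 / 12637 = 59.642558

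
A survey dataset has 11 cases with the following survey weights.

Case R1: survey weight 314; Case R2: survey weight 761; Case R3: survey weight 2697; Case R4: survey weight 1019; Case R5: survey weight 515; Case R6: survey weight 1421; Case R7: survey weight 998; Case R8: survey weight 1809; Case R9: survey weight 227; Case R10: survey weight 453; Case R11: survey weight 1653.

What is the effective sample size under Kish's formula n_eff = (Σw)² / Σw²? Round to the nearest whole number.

8

Σ wᵢ = 314 + 761 + 2697 + 1019 + 515 + 1421 + 998 + 1809 + 227 + 453 + 1653 = 11867
Σ wᵢ² = 18531985
n_eff = 11867² / 18531985 = 140825689 / 18531985 = 7.5990612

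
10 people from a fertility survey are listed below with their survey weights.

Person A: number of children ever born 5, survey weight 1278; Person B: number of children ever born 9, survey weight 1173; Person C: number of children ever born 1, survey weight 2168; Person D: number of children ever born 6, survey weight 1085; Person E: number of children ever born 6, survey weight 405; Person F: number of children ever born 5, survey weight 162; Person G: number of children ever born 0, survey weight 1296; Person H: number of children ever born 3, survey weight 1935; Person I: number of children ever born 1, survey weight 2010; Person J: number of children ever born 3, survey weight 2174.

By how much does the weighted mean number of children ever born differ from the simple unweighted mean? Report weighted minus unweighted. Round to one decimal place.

Unweighted sum = 5 + 9 + 1 + 6 + 6 + 5 + 0 + 3 + 1 + 3 = 39
Unweighted mean = 39 / 10 = 3.9
Weighted sum = 5×1278 + 9×1173 + 1×2168 + 6×1085 + 6×405 + 5×162 + 0×1296 + 3×1935 + 1×2010 + 3×2174
  = 6390 + 10557 + 2168 + 6510 + 2430 + 810 + 0 + 5805 + 2010 + 6522 = 43202
Sum of weights = 1278 + 1173 + 2168 + 1085 + 405 + 162 + 1296 + 1935 + 2010 + 2174 = 13686
Weighted mean = 43202 / 13686 = 3.1566564
Difference (weighted minus unweighted) = -0.74334356

-0.7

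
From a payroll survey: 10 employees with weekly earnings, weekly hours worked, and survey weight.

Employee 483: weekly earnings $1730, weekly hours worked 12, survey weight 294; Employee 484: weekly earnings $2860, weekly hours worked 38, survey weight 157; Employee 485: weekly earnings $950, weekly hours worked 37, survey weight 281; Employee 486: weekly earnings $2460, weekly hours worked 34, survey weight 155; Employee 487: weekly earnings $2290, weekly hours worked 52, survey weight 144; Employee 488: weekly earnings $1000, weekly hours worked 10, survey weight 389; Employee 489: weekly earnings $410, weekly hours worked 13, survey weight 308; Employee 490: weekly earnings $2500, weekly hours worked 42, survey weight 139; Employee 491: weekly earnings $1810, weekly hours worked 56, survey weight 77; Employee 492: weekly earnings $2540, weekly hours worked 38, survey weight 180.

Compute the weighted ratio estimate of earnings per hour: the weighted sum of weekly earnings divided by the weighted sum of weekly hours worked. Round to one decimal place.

59.0

Σ wᵢ·y = 1730×294 + 2860×157 + 950×281 + 2460×155 + 2290×144 + 1000×389 + 410×308 + 2500×139 + 1810×77 + 2540×180
  = 3395000
Σ wᵢ·x = 12×294 + 38×157 + 37×281 + 34×155 + 52×144 + 10×389 + 13×308 + 42×139 + 56×77 + 38×180
  = 57533
Ratio = 3395000 / 57533 = 59.009612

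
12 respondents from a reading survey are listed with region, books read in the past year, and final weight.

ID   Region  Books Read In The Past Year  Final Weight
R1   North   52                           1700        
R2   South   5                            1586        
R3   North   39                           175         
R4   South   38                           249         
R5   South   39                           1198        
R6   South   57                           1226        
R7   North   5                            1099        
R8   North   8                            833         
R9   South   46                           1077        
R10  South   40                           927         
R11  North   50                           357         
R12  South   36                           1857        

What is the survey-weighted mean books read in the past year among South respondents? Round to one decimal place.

South rows: R2, R4, R5, R6, R9, R10, R12
Weighted sum = 5×1586 + 38×249 + 39×1198 + 57×1226 + 46×1077 + 40×927 + 36×1857
  = 7930 + 9462 + 46722 + 69882 + 49542 + 37080 + 66852 = 287470
Sum of weights = 1586 + 249 + 1198 + 1226 + 1077 + 927 + 1857 = 8120
Weighted mean = 287470 / 8120 = 35.402709

35.4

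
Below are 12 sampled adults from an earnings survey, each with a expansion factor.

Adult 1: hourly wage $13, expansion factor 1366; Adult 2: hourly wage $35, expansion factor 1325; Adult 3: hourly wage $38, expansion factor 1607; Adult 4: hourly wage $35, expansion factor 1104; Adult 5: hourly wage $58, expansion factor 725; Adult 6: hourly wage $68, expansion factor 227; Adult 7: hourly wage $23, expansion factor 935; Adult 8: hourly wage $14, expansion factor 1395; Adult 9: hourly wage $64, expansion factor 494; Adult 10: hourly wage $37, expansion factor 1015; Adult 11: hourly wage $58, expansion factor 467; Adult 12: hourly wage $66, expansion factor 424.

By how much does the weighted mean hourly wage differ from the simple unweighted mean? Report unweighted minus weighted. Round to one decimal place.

7.5

Unweighted sum = 13 + 35 + 38 + 35 + 58 + 68 + 23 + 14 + 64 + 37 + 58 + 66 = 509
Unweighted mean = 509 / 12 = 42.416667
Weighted sum = 386601
Sum of weights = 1366 + 1325 + 1607 + 1104 + 725 + 227 + 935 + 1395 + 494 + 1015 + 467 + 424 = 11084
Weighted mean = 386601 / 11084 = 34.879195
Difference (unweighted minus weighted) = 7.5374714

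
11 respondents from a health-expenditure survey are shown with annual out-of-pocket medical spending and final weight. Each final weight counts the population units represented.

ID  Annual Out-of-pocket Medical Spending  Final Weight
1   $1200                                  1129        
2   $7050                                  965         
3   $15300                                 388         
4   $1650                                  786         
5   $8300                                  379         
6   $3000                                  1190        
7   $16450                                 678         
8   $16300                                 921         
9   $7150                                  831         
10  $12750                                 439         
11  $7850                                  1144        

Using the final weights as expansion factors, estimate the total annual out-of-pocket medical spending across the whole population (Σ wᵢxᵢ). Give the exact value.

Weighted total = 1200×1129 + 7050×965 + 15300×388 + 1650×786 + 8300×379 + 3000×1190 + 16450×678 + 16300×921 + 7150×831 + 12750×439 + 7850×1144
  = 1354800 + 6803250 + 5936400 + 1296900 + 3145700 + 3570000 + 11153100 + 15012300 + 5941650 + 5597250 + 8980400 = 68791750

68791750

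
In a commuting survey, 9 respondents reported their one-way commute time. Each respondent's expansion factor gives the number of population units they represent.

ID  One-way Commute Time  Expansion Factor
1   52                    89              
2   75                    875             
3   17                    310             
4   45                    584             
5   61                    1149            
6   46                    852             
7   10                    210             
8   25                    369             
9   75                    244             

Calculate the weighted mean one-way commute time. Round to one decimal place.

51.4

Weighted sum = 52×89 + 75×875 + 17×310 + 45×584 + 61×1149 + 46×852 + 10×210 + 25×369 + 75×244
  = 4628 + 65625 + 5270 + 26280 + 70089 + 39192 + 2100 + 9225 + 18300 = 240709
Sum of weights = 4682
Weighted mean = 240709 / 4682 = 51.411576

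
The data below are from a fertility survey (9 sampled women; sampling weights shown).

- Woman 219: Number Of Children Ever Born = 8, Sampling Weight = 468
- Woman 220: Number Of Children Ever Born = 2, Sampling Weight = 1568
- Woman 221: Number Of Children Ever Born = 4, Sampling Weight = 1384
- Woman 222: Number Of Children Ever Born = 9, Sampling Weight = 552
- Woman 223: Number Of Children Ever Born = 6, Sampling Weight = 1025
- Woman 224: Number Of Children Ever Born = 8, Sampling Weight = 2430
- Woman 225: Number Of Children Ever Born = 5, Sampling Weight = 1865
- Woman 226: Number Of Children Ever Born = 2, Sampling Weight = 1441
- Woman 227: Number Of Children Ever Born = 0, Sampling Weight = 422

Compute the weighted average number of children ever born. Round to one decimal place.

Weighted sum = 8×468 + 2×1568 + 4×1384 + 9×552 + 6×1025 + 8×2430 + 5×1865 + 2×1441 + 0×422
  = 3744 + 3136 + 5536 + 4968 + 6150 + 19440 + 9325 + 2882 + 0 = 55181
Sum of weights = 468 + 1568 + 1384 + 552 + 1025 + 2430 + 1865 + 1441 + 422 = 11155
Weighted mean = 55181 / 11155 = 4.9467503

4.9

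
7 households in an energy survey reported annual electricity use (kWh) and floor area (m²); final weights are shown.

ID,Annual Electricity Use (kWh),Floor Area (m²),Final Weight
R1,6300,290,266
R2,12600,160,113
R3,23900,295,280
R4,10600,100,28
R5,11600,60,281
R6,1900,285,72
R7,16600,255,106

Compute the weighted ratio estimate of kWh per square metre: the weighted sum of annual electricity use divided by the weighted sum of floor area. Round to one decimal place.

62.2

Σ wᵢ·y = 15244400
Σ wᵢ·x = 290×266 + 160×113 + 295×280 + 100×28 + 60×281 + 285×72 + 255×106
  = 245030
Ratio = 15244400 / 245030 = 62.214423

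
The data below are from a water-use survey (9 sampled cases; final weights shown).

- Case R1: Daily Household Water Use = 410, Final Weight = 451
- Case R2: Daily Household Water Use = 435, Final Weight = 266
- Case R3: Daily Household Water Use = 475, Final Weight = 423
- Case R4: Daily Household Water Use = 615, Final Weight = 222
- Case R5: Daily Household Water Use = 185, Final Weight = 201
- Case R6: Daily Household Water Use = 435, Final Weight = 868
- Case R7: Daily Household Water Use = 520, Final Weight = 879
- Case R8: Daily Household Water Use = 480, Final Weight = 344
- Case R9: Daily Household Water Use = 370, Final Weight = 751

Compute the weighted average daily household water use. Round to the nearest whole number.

Weighted sum = 410×451 + 435×266 + 475×423 + 615×222 + 185×201 + 435×868 + 520×879 + 480×344 + 370×751
  = 1952910
Sum of weights = 451 + 266 + 423 + 222 + 201 + 868 + 879 + 344 + 751 = 4405
Weighted mean = 1952910 / 4405 = 443.33939

443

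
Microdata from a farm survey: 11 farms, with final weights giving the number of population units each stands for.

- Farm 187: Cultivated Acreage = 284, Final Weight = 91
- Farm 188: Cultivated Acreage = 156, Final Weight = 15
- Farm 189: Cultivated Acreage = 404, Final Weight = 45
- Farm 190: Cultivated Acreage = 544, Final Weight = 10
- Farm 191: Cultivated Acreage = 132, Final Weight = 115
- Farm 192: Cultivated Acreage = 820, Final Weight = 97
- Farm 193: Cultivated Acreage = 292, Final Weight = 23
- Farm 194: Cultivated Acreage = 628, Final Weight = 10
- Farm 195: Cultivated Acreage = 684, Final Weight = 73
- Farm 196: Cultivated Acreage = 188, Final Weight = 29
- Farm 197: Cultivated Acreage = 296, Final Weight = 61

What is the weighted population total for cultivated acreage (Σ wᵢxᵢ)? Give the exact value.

Weighted total = 284×91 + 156×15 + 404×45 + 544×10 + 132×115 + 820×97 + 292×23 + 628×10 + 684×73 + 188×29 + 296×61
  = 232960

232960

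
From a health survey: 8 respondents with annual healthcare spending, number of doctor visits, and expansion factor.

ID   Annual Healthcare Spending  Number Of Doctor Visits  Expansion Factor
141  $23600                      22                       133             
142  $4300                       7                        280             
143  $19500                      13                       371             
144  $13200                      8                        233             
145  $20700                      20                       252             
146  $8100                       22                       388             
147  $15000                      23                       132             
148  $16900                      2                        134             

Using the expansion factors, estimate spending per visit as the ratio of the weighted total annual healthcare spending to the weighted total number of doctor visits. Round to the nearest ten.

960

Σ wᵢ·y = 23600×133 + 4300×280 + 19500×371 + 13200×233 + 20700×252 + 8100×388 + 15000×132 + 16900×134
  = 3138800 + 1204000 + 7234500 + 3075600 + 5216400 + 3142800 + 1980000 + 2264600 = 27256700
Σ wᵢ·x = 22×133 + 7×280 + 13×371 + 8×233 + 20×252 + 22×388 + 23×132 + 2×134
  = 2926 + 1960 + 4823 + 1864 + 5040 + 8536 + 3036 + 268 = 28453
Ratio = 27256700 / 28453 = 957.95522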